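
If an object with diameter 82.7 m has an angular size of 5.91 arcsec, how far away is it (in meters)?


D = size / theta_rad, theta_rad = 5.91 * pi/(180*3600) = 2.865e-05, D = 2.886e+06

2.886e+06 m


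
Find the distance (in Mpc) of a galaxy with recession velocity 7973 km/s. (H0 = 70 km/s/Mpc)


d = v / H0 = 7973 / 70 = 113.9

113.9 Mpc


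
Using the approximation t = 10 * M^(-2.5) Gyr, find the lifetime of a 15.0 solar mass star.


t = 10 * M^(-2.5) = 10 * 15.0^(-2.5) = 0.0115

0.0115 Gyr


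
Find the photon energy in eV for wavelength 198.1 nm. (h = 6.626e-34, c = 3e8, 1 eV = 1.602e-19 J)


E = hc/lambda = 6.626e-34 * 3e8 / 1.981e-07 = 1.003e-18 J = 6.2636 eV

6.2636 eV


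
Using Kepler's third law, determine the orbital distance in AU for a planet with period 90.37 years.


a = P^(2/3) = 90.37^(2/3) = 20.138

20.138 AU


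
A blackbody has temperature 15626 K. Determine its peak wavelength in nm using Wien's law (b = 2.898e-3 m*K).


lam_max = b / T = 2.898e-3 / 15626 = 1.855e-07 m = 185.4601 nm

185.4601 nm


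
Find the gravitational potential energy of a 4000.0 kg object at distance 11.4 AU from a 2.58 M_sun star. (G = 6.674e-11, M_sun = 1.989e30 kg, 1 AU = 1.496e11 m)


M = 2.58 * 1.989e30 kg = 5.13162e+30 kg; r = 11.4 AU * 1.496e11 m/AU = 1.70544e+12 m. U = -GM*m/r = -(6.674e-11 * 5.13162e+30 * 4000.0) / 1.70544e+12 = -8.033e+11

-8.033e+11 J


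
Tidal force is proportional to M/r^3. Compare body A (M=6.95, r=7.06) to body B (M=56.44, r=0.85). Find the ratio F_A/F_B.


Ratio = (M1/r1^3) / (M2/r2^3) = (6.95/7.06^3) / (56.44/0.85^3) = 2.149e-04

2.149e-04


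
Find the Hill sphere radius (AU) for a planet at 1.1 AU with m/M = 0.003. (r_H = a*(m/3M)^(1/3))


r_H = a * (m/3M)^(1/3) = 1.1 * (0.003/3)^(1/3) = 0.11

0.11 AU


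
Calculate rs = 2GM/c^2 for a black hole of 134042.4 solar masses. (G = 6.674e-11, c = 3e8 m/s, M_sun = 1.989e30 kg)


M = 134042.4 * 1.989e30 kg = 2.666103336e+35 kg. rs = 2GM/c^2 = 2 * 6.674e-11 * 2.666103336e+35 / (3e8)^2 = 3.954e+08

3.954e+08 m


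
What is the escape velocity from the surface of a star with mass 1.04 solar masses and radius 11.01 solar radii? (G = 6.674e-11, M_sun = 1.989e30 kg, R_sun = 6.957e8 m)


M = 1.04 * 1.989e30 kg = 2.06856e+30 kg; R = 11.01 * 6.957e8 m = 7.659657e+09 m. v_esc = sqrt(2GM/R) = sqrt(2 * 6.674e-11 * 2.06856e+30 / 7.659657e+09) = 189861.7585

189861.7585 m/s


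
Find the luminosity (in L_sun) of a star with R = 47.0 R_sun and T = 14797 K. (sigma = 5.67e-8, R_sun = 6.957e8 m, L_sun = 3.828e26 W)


R = 47.0 * 6.957e8 m = 3.26979e+10 m. L = 4*pi*R^2*sigma*T^4 = 4*pi*(3.26979e+10)^2 * 5.67e-8 * 14797^4 = 3.651971173e+31 W. L/L_sun = 3.651971173e+31 / 3.828e26 = 95401.5458

95401.5458 L_sun


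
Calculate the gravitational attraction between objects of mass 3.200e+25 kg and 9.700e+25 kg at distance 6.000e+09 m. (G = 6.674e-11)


F = G*m1*m2/r^2 = 6.674e-11 * 3.200e+25 * 9.700e+25 / (6.000e+09)^2 = 6.674e-11 * 3.104e+51 / 3.600e+19 = 5.754e+21

5.754e+21 N


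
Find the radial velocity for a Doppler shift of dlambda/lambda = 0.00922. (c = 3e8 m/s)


v = (dlambda/lambda) * c = 0.00922 * 3e8 = 2.766e+06

2.766e+06 m/s


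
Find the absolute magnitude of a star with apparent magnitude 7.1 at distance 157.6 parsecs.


M = m - 5*log10(d) + 5 = 7.1 - 5*log10(157.6) + 5 = 1.1122

1.1122


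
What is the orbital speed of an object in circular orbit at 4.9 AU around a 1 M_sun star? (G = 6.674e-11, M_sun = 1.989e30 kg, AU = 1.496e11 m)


v = sqrt(GM/r) = sqrt(6.674e-11 * 1.989e+30 / 7.330e+11) = 13456.9505

13456.9505 m/s


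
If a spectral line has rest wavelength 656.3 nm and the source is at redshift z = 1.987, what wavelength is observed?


lam_obs = lam_emit * (1 + z) = 656.3 * (1 + 1.987) = 1960.3681

1960.3681 nm


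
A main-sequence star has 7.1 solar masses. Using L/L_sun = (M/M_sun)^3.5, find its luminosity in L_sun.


L/L_sun = (M/M_sun)^3.5 = 7.1^3.5 = 953.6834

953.6834 L_sun


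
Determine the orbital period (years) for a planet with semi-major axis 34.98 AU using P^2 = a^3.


P = a^(3/2) = 34.98^1.5 = 206.8853

206.8853 years


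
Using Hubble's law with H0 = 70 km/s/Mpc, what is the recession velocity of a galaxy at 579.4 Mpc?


v = H0 * d = 70 * 579.4 = 40558.0

40558.0 km/s


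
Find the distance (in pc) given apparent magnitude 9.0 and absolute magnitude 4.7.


d = 10^((m - M + 5)/5) = 10^((9.0 - 4.7 + 5)/5) = 72.4436

72.4436 pc


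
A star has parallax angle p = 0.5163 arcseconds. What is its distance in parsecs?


d = 1/p = 1/0.5163 = 1.9369

1.9369 pc


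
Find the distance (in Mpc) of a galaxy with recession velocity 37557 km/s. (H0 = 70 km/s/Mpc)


d = v / H0 = 37557 / 70 = 536.5286

536.5286 Mpc


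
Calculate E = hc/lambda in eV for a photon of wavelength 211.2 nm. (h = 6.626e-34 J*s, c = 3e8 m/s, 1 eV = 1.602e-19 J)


E = hc/lambda = 6.626e-34 * 3e8 / 2.112e-07 = 9.412e-19 J = 5.8751 eV

5.8751 eV


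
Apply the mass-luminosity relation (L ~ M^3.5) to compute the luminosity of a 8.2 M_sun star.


L/L_sun = (M/M_sun)^3.5 = 8.2^3.5 = 1578.8777

1578.8777 L_sun


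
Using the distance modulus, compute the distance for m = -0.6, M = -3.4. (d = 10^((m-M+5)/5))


d = 10^((m - M + 5)/5) = 10^((-0.6 - -3.4 + 5)/5) = 36.3078

36.3078 pc


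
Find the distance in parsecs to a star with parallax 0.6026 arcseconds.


d = 1/p = 1/0.6026 = 1.6595

1.6595 pc


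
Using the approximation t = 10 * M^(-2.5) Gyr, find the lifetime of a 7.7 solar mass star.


t = 10 * M^(-2.5) = 10 * 7.7^(-2.5) = 0.0608

0.0608 Gyr


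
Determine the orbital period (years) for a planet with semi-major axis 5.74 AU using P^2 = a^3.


P = a^(3/2) = 5.74^1.5 = 13.7521

13.7521 years


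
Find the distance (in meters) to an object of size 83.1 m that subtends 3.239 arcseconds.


D = size / theta_rad, theta_rad = 3.239 * pi/(180*3600) = 1.570e-05, D = 5.292e+06

5.292e+06 m


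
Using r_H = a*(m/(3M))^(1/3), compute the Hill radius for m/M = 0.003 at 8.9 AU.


r_H = a * (m/3M)^(1/3) = 8.9 * (0.003/3)^(1/3) = 0.89

0.89 AU


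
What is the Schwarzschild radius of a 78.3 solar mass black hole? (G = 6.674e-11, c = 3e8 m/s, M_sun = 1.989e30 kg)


M = 78.3 * 1.989e30 kg = 1.557387e+32 kg. rs = 2GM/c^2 = 2 * 6.674e-11 * 1.557387e+32 / (3e8)^2 = 230977.7964

230977.7964 m


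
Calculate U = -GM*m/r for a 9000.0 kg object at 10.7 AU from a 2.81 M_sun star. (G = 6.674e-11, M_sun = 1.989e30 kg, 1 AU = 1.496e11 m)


M = 2.81 * 1.989e30 kg = 5.58909e+30 kg; r = 10.7 AU * 1.496e11 m/AU = 1.60072e+12 m. U = -GM*m/r = -(6.674e-11 * 5.58909e+30 * 9000.0) / 1.60072e+12 = -2.097e+12

-2.097e+12 J


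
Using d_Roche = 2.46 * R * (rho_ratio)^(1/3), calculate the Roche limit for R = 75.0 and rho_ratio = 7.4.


d_Roche = 2.46 * 75.0 * 7.4^(1/3) = 359.5343

359.5343


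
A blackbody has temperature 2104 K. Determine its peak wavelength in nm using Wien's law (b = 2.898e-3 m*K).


lam_max = b / T = 2.898e-3 / 2104 = 1.377e-06 m = 1377.3764 nm

1377.3764 nm


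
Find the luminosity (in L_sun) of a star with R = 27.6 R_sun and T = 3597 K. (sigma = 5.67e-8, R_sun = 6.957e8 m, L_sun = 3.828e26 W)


R = 27.6 * 6.957e8 m = 1.920132e+10 m. L = 4*pi*R^2*sigma*T^4 = 4*pi*(1.920132e+10)^2 * 5.67e-8 * 3597^4 = 4.397611352e+28 W. L/L_sun = 4.397611352e+28 / 3.828e26 = 114.8801

114.8801 L_sun


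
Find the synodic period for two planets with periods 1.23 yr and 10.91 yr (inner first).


1/P_syn = |1/P1 - 1/P2| = |1/1.23 - 1/10.91| => P_syn = 1.3863

1.3863 years


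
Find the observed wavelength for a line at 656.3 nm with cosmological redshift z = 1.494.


lam_obs = lam_emit * (1 + z) = 656.3 * (1 + 1.494) = 1636.8122

1636.8122 nm


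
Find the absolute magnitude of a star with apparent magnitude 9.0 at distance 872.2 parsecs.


M = m - 5*log10(d) + 5 = 9.0 - 5*log10(872.2) + 5 = -0.7031

-0.7031


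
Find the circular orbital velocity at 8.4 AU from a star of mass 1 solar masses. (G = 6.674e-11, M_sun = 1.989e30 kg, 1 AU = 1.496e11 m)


v = sqrt(GM/r) = sqrt(6.674e-11 * 1.989e+30 / 1.257e+12) = 10277.9157

10277.9157 m/s


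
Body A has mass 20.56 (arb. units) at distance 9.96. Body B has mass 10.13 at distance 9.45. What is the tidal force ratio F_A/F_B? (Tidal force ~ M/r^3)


Ratio = (M1/r1^3) / (M2/r2^3) = (20.56/9.96^3) / (10.13/9.45^3) = 1.7335

1.7335


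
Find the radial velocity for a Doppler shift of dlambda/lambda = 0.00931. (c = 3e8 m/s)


v = (dlambda/lambda) * c = 0.00931 * 3e8 = 2.793e+06

2.793e+06 m/s


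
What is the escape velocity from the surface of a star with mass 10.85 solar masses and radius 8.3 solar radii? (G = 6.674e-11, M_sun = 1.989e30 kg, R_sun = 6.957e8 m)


M = 10.85 * 1.989e30 kg = 2.158065e+31 kg; R = 8.3 * 6.957e8 m = 5.77431e+09 m. v_esc = sqrt(2GM/R) = sqrt(2 * 6.674e-11 * 2.158065e+31 / 5.77431e+09) = 706301.7979

706301.7979 m/s


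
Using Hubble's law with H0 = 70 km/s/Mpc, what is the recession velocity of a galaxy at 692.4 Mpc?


v = H0 * d = 70 * 692.4 = 48468.0

48468.0 km/s


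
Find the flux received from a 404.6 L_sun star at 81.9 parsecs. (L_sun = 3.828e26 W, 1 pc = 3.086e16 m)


F = L / (4*pi*d^2) = 1.549e+29 / (4*pi*(2.527e+18)^2) = 1.929e-09

1.929e-09 W/m^2


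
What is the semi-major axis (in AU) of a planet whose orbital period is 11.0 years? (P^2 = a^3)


a = P^(2/3) = 11.0^(2/3) = 4.9461

4.9461 AU


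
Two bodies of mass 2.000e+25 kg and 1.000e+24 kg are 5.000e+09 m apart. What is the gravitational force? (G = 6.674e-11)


F = G*m1*m2/r^2 = 6.674e-11 * 2.000e+25 * 1.000e+24 / (5.000e+09)^2 = 6.674e-11 * 2.000e+49 / 2.500e+19 = 5.339e+19

5.339e+19 N


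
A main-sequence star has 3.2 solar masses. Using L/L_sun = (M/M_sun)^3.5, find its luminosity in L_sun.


L/L_sun = (M/M_sun)^3.5 = 3.2^3.5 = 58.6172

58.6172 L_sun


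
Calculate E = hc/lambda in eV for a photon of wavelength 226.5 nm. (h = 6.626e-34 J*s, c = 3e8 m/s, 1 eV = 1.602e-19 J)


E = hc/lambda = 6.626e-34 * 3e8 / 2.265e-07 = 8.776e-19 J = 5.4783 eV

5.4783 eV


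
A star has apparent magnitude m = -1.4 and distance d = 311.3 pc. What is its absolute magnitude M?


M = m - 5*log10(d) + 5 = -1.4 - 5*log10(311.3) + 5 = -8.8659

-8.8659


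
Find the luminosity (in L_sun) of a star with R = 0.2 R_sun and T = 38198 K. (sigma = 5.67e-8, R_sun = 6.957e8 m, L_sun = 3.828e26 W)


R = 0.2 * 6.957e8 m = 1.3914e+08 m. L = 4*pi*R^2*sigma*T^4 = 4*pi*(1.3914e+08)^2 * 5.67e-8 * 38198^4 = 2.936698886e+28 W. L/L_sun = 2.936698886e+28 / 3.828e26 = 76.7163

76.7163 L_sun


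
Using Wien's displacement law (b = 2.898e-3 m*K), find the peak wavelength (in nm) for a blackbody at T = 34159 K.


lam_max = b / T = 2.898e-3 / 34159 = 8.484e-08 m = 84.8385 nm

84.8385 nm


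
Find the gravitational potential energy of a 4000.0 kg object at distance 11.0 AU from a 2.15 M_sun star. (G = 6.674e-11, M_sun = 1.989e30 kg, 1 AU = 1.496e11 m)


M = 2.15 * 1.989e30 kg = 4.27635e+30 kg; r = 11.0 AU * 1.496e11 m/AU = 1.6456e+12 m. U = -GM*m/r = -(6.674e-11 * 4.27635e+30 * 4000.0) / 1.6456e+12 = -6.937e+11

-6.937e+11 J


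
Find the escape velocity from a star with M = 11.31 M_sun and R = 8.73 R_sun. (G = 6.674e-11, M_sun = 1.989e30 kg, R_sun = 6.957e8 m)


M = 11.31 * 1.989e30 kg = 2.249559e+31 kg; R = 8.73 * 6.957e8 m = 6.073461e+09 m. v_esc = sqrt(2GM/R) = sqrt(2 * 6.674e-11 * 2.249559e+31 / 6.073461e+09) = 703134.9241

703134.9241 m/s


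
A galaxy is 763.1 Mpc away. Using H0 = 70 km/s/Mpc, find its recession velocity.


v = H0 * d = 70 * 763.1 = 53417.0

53417.0 km/s


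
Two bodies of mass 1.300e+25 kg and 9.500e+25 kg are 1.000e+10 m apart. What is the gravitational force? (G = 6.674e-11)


F = G*m1*m2/r^2 = 6.674e-11 * 1.300e+25 * 9.500e+25 / (1.000e+10)^2 = 6.674e-11 * 1.235e+51 / 1.000e+20 = 8.242e+20

8.242e+20 N


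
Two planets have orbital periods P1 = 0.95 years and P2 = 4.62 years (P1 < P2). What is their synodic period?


1/P_syn = |1/P1 - 1/P2| = |1/0.95 - 1/4.62| => P_syn = 1.1959

1.1959 years


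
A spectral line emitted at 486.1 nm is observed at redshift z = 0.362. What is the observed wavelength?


lam_obs = lam_emit * (1 + z) = 486.1 * (1 + 0.362) = 662.0682

662.0682 nm


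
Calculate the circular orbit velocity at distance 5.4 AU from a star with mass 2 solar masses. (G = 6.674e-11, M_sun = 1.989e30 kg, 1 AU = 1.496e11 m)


v = sqrt(GM/r) = sqrt(6.674e-11 * 3.978e+30 / 8.078e+11) = 18128.5394

18128.5394 m/s


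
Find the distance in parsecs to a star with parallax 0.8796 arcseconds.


d = 1/p = 1/0.8796 = 1.1369

1.1369 pc


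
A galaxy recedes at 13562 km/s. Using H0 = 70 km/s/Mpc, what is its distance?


d = v / H0 = 13562 / 70 = 193.7429

193.7429 Mpc


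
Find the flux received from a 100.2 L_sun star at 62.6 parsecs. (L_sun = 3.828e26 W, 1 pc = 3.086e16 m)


F = L / (4*pi*d^2) = 3.836e+28 / (4*pi*(1.932e+18)^2) = 8.179e-10

8.179e-10 W/m^2


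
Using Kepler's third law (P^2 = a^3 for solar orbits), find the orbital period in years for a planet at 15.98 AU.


P = a^(3/2) = 15.98^1.5 = 63.88

63.88 years


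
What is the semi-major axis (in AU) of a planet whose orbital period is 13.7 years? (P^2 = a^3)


a = P^(2/3) = 13.7^(2/3) = 5.7255

5.7255 AU


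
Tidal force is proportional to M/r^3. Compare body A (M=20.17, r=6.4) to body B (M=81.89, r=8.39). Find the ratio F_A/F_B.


Ratio = (M1/r1^3) / (M2/r2^3) = (20.17/6.4^3) / (81.89/8.39^3) = 0.5549

0.5549


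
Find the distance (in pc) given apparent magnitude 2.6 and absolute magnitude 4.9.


d = 10^((m - M + 5)/5) = 10^((2.6 - 4.9 + 5)/5) = 3.4674

3.4674 pc


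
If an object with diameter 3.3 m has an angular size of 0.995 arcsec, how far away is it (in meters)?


D = size / theta_rad, theta_rad = 0.995 * pi/(180*3600) = 4.824e-06, D = 684094.3323

684094.3323 m


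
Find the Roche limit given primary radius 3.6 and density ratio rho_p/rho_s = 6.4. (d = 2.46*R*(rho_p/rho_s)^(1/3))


d_Roche = 2.46 * 3.6 * 6.4^(1/3) = 16.4424

16.4424


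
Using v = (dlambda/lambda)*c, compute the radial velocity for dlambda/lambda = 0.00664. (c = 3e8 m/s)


v = (dlambda/lambda) * c = 0.00664 * 3e8 = 1.992e+06

1.992e+06 m/s


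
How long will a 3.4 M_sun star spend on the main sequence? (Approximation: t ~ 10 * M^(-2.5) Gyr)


t = 10 * M^(-2.5) = 10 * 3.4^(-2.5) = 0.4691

0.4691 Gyr


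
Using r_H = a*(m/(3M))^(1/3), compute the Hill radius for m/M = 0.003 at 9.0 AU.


r_H = a * (m/3M)^(1/3) = 9.0 * (0.003/3)^(1/3) = 0.9

0.9 AU


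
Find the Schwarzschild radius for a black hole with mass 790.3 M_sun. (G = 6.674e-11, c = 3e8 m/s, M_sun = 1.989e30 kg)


M = 790.3 * 1.989e30 kg = 1.5719067e+33 kg. rs = 2GM/c^2 = 2 * 6.674e-11 * 1.5719067e+33 / (3e8)^2 = 2.331e+06

2.331e+06 m


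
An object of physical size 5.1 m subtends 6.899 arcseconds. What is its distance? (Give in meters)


D = size / theta_rad, theta_rad = 6.899 * pi/(180*3600) = 3.345e-05, D = 152478.6943

152478.6943 m


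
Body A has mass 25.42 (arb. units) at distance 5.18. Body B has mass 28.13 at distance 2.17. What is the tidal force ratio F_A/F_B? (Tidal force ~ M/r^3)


Ratio = (M1/r1^3) / (M2/r2^3) = (25.42/5.18^3) / (28.13/2.17^3) = 0.0664

0.0664


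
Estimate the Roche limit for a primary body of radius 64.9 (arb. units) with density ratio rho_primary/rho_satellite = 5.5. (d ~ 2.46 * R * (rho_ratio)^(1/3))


d_Roche = 2.46 * 64.9 * 5.5^(1/3) = 281.8171

281.8171


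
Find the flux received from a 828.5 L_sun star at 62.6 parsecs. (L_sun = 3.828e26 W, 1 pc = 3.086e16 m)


F = L / (4*pi*d^2) = 3.171e+29 / (4*pi*(1.932e+18)^2) = 6.763e-09

6.763e-09 W/m^2


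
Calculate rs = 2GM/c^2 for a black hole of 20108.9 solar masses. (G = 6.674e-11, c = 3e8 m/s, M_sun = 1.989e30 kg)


M = 20108.9 * 1.989e30 kg = 3.99966021e+34 kg. rs = 2GM/c^2 = 2 * 6.674e-11 * 3.99966021e+34 / (3e8)^2 = 5.932e+07

5.932e+07 m


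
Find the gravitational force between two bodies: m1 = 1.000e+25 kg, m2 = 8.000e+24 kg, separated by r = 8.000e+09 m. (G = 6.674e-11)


F = G*m1*m2/r^2 = 6.674e-11 * 1.000e+25 * 8.000e+24 / (8.000e+09)^2 = 6.674e-11 * 8.000e+49 / 6.400e+19 = 8.342e+19

8.342e+19 N


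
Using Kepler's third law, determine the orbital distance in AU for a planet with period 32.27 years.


a = P^(2/3) = 32.27^(2/3) = 10.136

10.136 AU


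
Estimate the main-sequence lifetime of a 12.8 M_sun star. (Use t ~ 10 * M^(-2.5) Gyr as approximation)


t = 10 * M^(-2.5) = 10 * 12.8^(-2.5) = 0.0171

0.0171 Gyr


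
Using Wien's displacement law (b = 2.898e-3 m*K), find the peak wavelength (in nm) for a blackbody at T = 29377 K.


lam_max = b / T = 2.898e-3 / 29377 = 9.865e-08 m = 98.6486 nm

98.6486 nm


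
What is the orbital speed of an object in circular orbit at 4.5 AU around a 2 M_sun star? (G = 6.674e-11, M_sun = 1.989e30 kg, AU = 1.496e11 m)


v = sqrt(GM/r) = sqrt(6.674e-11 * 3.978e+30 / 6.732e+11) = 19858.8199

19858.8199 m/s


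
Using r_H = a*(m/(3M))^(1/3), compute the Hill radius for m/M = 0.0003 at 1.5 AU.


r_H = a * (m/3M)^(1/3) = 1.5 * (0.0003/3)^(1/3) = 0.0696

0.0696 AU


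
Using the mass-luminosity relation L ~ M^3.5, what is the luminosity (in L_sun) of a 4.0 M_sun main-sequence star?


L/L_sun = (M/M_sun)^3.5 = 4.0^3.5 = 128.0

128.0 L_sun


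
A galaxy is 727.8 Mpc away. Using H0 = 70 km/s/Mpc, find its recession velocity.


v = H0 * d = 70 * 727.8 = 50946.0

50946.0 km/s


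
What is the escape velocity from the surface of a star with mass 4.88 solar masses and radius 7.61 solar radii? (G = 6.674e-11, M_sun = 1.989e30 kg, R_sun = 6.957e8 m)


M = 4.88 * 1.989e30 kg = 9.70632e+30 kg; R = 7.61 * 6.957e8 m = 5.294277e+09 m. v_esc = sqrt(2GM/R) = sqrt(2 * 6.674e-11 * 9.70632e+30 / 5.294277e+09) = 494688.7928

494688.7928 m/s


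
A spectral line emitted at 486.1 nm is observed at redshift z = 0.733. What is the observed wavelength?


lam_obs = lam_emit * (1 + z) = 486.1 * (1 + 0.733) = 842.4113

842.4113 nm


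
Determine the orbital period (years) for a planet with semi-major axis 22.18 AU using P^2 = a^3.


P = a^(3/2) = 22.18^1.5 = 104.4581

104.4581 years


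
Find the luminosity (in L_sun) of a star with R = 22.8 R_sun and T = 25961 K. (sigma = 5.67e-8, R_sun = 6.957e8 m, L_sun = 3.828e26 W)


R = 22.8 * 6.957e8 m = 1.586196e+10 m. L = 4*pi*R^2*sigma*T^4 = 4*pi*(1.586196e+10)^2 * 5.67e-8 * 25961^4 = 8.14314733e+31 W. L/L_sun = 8.14314733e+31 / 3.828e26 = 212725.8968

212725.8968 L_sun


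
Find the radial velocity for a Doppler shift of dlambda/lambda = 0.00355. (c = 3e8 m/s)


v = (dlambda/lambda) * c = 0.00355 * 3e8 = 1.065e+06

1.065e+06 m/s


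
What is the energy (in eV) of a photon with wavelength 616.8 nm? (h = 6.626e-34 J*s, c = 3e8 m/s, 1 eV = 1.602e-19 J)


E = hc/lambda = 6.626e-34 * 3e8 / 6.168e-07 = 3.223e-19 J = 2.0117 eV

2.0117 eV


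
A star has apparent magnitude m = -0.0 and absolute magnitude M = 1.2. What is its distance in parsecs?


d = 10^((m - M + 5)/5) = 10^((-0.0 - 1.2 + 5)/5) = 5.7544

5.7544 pc


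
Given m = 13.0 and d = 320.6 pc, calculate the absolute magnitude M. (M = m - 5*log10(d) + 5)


M = m - 5*log10(d) + 5 = 13.0 - 5*log10(320.6) + 5 = 5.4702

5.4702


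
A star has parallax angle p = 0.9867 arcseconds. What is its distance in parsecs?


d = 1/p = 1/0.9867 = 1.0135

1.0135 pc


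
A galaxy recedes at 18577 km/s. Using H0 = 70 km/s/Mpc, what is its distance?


d = v / H0 = 18577 / 70 = 265.3857

265.3857 Mpc


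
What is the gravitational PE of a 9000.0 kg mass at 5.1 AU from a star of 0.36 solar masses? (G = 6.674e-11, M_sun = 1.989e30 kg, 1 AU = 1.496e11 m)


M = 0.36 * 1.989e30 kg = 7.1604e+29 kg; r = 5.1 AU * 1.496e11 m/AU = 7.6296e+11 m. U = -GM*m/r = -(6.674e-11 * 7.1604e+29 * 9000.0) / 7.6296e+11 = -5.637e+11

-5.637e+11 J


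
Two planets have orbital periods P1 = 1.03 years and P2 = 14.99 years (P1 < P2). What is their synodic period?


1/P_syn = |1/P1 - 1/P2| = |1/1.03 - 1/14.99| => P_syn = 1.106

1.106 years


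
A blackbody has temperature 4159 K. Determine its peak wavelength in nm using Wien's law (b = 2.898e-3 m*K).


lam_max = b / T = 2.898e-3 / 4159 = 6.968e-07 m = 696.8021 nm

696.8021 nm


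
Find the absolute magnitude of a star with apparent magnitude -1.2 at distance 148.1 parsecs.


M = m - 5*log10(d) + 5 = -1.2 - 5*log10(148.1) + 5 = -7.0528

-7.0528


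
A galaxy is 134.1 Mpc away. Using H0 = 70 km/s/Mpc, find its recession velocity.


v = H0 * d = 70 * 134.1 = 9387.0

9387.0 km/s


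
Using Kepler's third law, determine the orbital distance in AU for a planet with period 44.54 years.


a = P^(2/3) = 44.54^(2/3) = 12.5651

12.5651 AU


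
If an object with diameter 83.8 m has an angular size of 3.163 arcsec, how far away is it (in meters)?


D = size / theta_rad, theta_rad = 3.163 * pi/(180*3600) = 1.533e-05, D = 5.465e+06

5.465e+06 m


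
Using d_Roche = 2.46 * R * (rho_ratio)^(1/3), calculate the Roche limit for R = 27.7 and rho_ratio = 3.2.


d_Roche = 2.46 * 27.7 * 3.2^(1/3) = 100.4149

100.4149


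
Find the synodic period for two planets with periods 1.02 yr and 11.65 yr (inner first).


1/P_syn = |1/P1 - 1/P2| = |1/1.02 - 1/11.65| => P_syn = 1.1179

1.1179 years


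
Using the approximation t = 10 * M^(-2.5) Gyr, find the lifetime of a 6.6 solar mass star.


t = 10 * M^(-2.5) = 10 * 6.6^(-2.5) = 0.0894

0.0894 Gyr


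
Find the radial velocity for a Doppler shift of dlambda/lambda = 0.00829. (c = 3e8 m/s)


v = (dlambda/lambda) * c = 0.00829 * 3e8 = 2.487e+06

2.487e+06 m/s


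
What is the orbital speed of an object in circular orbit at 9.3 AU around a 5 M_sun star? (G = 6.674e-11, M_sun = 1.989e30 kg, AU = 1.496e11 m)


v = sqrt(GM/r) = sqrt(6.674e-11 * 9.945e+30 / 1.391e+12) = 21841.7898

21841.7898 m/s


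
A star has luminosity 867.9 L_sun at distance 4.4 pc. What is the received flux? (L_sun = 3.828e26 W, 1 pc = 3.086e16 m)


F = L / (4*pi*d^2) = 3.322e+29 / (4*pi*(1.358e+17)^2) = 1.434e-06

1.434e-06 W/m^2


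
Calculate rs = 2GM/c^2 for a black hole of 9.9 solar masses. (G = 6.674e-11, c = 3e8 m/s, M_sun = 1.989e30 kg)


M = 9.9 * 1.989e30 kg = 1.96911e+31 kg. rs = 2GM/c^2 = 2 * 6.674e-11 * 1.96911e+31 / (3e8)^2 = 29204.0892

29204.0892 m


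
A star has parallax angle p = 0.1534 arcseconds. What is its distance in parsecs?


d = 1/p = 1/0.1534 = 6.5189

6.5189 pc


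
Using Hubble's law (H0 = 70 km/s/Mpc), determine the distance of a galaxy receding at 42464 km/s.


d = v / H0 = 42464 / 70 = 606.6286

606.6286 Mpc


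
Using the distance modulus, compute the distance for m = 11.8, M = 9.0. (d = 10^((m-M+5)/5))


d = 10^((m - M + 5)/5) = 10^((11.8 - 9.0 + 5)/5) = 36.3078

36.3078 pc


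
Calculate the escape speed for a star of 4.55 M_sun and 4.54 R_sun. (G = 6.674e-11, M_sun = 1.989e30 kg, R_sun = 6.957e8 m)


M = 4.55 * 1.989e30 kg = 9.04995e+30 kg; R = 4.54 * 6.957e8 m = 3.158478e+09 m. v_esc = sqrt(2GM/R) = sqrt(2 * 6.674e-11 * 9.04995e+30 / 3.158478e+09) = 618432.4375

618432.4375 m/s


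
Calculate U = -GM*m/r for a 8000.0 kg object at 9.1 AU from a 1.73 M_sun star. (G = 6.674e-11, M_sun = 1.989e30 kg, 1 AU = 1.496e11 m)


M = 1.73 * 1.989e30 kg = 3.44097e+30 kg; r = 9.1 AU * 1.496e11 m/AU = 1.36136e+12 m. U = -GM*m/r = -(6.674e-11 * 3.44097e+30 * 8000.0) / 1.36136e+12 = -1.350e+12

-1.350e+12 J


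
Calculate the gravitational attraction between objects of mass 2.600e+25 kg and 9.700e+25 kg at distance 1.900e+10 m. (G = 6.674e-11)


F = G*m1*m2/r^2 = 6.674e-11 * 2.600e+25 * 9.700e+25 / (1.900e+10)^2 = 6.674e-11 * 2.522e+51 / 3.610e+20 = 4.663e+20

4.663e+20 N


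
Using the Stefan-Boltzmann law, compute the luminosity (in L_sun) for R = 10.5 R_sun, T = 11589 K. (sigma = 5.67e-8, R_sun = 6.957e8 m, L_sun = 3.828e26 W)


R = 10.5 * 6.957e8 m = 7.30485e+09 m. L = 4*pi*R^2*sigma*T^4 = 4*pi*(7.30485e+09)^2 * 5.67e-8 * 11589^4 = 6.858029979e+29 W. L/L_sun = 6.858029979e+29 / 3.828e26 = 1791.5439

1791.5439 L_sun


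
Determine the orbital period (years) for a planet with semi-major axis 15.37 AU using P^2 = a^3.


P = a^(3/2) = 15.37^1.5 = 60.2575

60.2575 years


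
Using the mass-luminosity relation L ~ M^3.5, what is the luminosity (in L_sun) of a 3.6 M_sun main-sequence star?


L/L_sun = (M/M_sun)^3.5 = 3.6^3.5 = 88.5235

88.5235 L_sun


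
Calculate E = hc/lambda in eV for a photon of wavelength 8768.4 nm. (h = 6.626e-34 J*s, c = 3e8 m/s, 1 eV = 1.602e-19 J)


E = hc/lambda = 6.626e-34 * 3e8 / 8.768e-06 = 2.267e-20 J = 0.1415 eV

0.1415 eV


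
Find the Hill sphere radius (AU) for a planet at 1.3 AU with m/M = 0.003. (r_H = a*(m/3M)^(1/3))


r_H = a * (m/3M)^(1/3) = 1.3 * (0.003/3)^(1/3) = 0.13

0.13 AU


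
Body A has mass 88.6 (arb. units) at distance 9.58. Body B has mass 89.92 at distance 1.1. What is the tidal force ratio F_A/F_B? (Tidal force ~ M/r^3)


Ratio = (M1/r1^3) / (M2/r2^3) = (88.6/9.58^3) / (89.92/1.1^3) = 0.0015

0.0015


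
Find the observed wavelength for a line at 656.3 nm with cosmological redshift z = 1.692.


lam_obs = lam_emit * (1 + z) = 656.3 * (1 + 1.692) = 1766.7596

1766.7596 nm


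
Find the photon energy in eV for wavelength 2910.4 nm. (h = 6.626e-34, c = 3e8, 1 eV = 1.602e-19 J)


E = hc/lambda = 6.626e-34 * 3e8 / 2.910e-06 = 6.830e-20 J = 0.4263 eV

0.4263 eV


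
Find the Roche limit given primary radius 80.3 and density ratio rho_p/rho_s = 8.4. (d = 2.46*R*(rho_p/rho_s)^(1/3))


d_Roche = 2.46 * 80.3 * 8.4^(1/3) = 401.5538

401.5538


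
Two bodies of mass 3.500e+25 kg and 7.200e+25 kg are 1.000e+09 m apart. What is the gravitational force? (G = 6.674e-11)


F = G*m1*m2/r^2 = 6.674e-11 * 3.500e+25 * 7.200e+25 / (1.000e+09)^2 = 6.674e-11 * 2.520e+51 / 1.000e+18 = 1.682e+23

1.682e+23 N


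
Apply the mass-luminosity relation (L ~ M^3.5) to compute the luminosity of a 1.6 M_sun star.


L/L_sun = (M/M_sun)^3.5 = 1.6^3.5 = 5.1811

5.1811 L_sun


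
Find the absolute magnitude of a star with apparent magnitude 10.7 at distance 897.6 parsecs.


M = m - 5*log10(d) + 5 = 10.7 - 5*log10(897.6) + 5 = 0.9346

0.9346


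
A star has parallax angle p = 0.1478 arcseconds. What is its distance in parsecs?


d = 1/p = 1/0.1478 = 6.7659

6.7659 pc


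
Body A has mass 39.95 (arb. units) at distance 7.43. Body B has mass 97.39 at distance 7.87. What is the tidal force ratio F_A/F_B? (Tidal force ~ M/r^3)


Ratio = (M1/r1^3) / (M2/r2^3) = (39.95/7.43^3) / (97.39/7.87^3) = 0.4875

0.4875


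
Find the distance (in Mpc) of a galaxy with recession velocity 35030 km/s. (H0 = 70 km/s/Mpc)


d = v / H0 = 35030 / 70 = 500.4286

500.4286 Mpc


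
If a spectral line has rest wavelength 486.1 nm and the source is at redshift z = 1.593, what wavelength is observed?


lam_obs = lam_emit * (1 + z) = 486.1 * (1 + 1.593) = 1260.4573

1260.4573 nm


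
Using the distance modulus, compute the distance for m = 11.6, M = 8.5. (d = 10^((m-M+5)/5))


d = 10^((m - M + 5)/5) = 10^((11.6 - 8.5 + 5)/5) = 41.6869

41.6869 pc


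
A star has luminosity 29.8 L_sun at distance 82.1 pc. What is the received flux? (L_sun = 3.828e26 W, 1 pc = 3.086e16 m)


F = L / (4*pi*d^2) = 1.141e+28 / (4*pi*(2.534e+18)^2) = 1.414e-10

1.414e-10 W/m^2


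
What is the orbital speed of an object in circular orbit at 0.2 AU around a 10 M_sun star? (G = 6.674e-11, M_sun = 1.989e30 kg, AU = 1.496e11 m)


v = sqrt(GM/r) = sqrt(6.674e-11 * 1.989e+31 / 2.992e+10) = 210634.5931

210634.5931 m/s


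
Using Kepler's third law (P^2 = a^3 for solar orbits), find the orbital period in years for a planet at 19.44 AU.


P = a^(3/2) = 19.44^1.5 = 85.7125

85.7125 years


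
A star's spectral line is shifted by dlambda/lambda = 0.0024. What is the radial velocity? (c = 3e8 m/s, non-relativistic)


v = (dlambda/lambda) * c = 0.0024 * 3e8 = 720000.0

720000.0 m/s


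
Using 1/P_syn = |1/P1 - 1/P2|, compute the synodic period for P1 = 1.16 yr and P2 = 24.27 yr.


1/P_syn = |1/P1 - 1/P2| = |1/1.16 - 1/24.27| => P_syn = 1.2182

1.2182 years


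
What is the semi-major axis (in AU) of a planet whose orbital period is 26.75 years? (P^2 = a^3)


a = P^(2/3) = 26.75^(2/3) = 8.9444

8.9444 AU


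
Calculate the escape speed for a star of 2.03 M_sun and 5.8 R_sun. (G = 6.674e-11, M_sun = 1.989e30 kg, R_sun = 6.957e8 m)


M = 2.03 * 1.989e30 kg = 4.03767e+30 kg; R = 5.8 * 6.957e8 m = 4.03506e+09 m. v_esc = sqrt(2GM/R) = sqrt(2 * 6.674e-11 * 4.03767e+30 / 4.03506e+09) = 365467.2885

365467.2885 m/s


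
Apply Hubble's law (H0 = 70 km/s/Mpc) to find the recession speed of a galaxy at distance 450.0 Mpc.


v = H0 * d = 70 * 450.0 = 31500.0

31500.0 km/s


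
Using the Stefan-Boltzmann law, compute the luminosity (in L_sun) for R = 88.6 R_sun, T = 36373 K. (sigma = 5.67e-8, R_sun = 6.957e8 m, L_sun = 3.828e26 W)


R = 88.6 * 6.957e8 m = 6.163902e+10 m. L = 4*pi*R^2*sigma*T^4 = 4*pi*(6.163902e+10)^2 * 5.67e-8 * 36373^4 = 4.738281558e+33 W. L/L_sun = 4.738281558e+33 / 3.828e26 = 1.238e+07

1.238e+07 L_sun


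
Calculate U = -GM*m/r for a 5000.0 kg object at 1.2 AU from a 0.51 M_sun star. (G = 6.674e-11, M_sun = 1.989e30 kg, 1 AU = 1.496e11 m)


M = 0.51 * 1.989e30 kg = 1.01439e+30 kg; r = 1.2 AU * 1.496e11 m/AU = 1.7952e+11 m. U = -GM*m/r = -(6.674e-11 * 1.01439e+30 * 5000.0) / 1.7952e+11 = -1.886e+12

-1.886e+12 J


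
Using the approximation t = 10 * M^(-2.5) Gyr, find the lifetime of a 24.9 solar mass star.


t = 10 * M^(-2.5) = 10 * 24.9^(-2.5) = 0.0032

0.0032 Gyr


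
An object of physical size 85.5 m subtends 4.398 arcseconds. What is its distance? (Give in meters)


D = size / theta_rad, theta_rad = 4.398 * pi/(180*3600) = 2.132e-05, D = 4.010e+06

4.010e+06 m


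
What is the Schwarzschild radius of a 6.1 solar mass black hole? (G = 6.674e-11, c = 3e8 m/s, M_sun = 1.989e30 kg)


M = 6.1 * 1.989e30 kg = 1.21329e+31 kg. rs = 2GM/c^2 = 2 * 6.674e-11 * 1.21329e+31 / (3e8)^2 = 17994.4388

17994.4388 m


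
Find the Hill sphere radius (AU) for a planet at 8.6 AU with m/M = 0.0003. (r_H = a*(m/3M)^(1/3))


r_H = a * (m/3M)^(1/3) = 8.6 * (0.0003/3)^(1/3) = 0.3992

0.3992 AU


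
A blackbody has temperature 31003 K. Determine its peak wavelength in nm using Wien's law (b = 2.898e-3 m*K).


lam_max = b / T = 2.898e-3 / 31003 = 9.347e-08 m = 93.4748 nm

93.4748 nm


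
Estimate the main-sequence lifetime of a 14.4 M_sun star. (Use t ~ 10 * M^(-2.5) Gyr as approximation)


t = 10 * M^(-2.5) = 10 * 14.4^(-2.5) = 0.0127

0.0127 Gyr


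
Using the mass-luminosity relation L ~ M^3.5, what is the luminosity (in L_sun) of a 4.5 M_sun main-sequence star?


L/L_sun = (M/M_sun)^3.5 = 4.5^3.5 = 193.3053

193.3053 L_sun


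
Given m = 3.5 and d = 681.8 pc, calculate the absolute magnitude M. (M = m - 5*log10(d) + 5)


M = m - 5*log10(d) + 5 = 3.5 - 5*log10(681.8) + 5 = -5.6683

-5.6683


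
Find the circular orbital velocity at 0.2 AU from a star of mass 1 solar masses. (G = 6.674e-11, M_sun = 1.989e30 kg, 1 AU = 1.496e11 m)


v = sqrt(GM/r) = sqrt(6.674e-11 * 1.989e+30 / 2.992e+10) = 66608.5068

66608.5068 m/s


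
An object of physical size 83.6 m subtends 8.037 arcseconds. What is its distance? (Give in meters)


D = size / theta_rad, theta_rad = 8.037 * pi/(180*3600) = 3.896e-05, D = 2.146e+06

2.146e+06 m


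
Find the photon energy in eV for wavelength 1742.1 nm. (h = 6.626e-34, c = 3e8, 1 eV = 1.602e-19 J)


E = hc/lambda = 6.626e-34 * 3e8 / 1.742e-06 = 1.141e-19 J = 0.7123 eV

0.7123 eV


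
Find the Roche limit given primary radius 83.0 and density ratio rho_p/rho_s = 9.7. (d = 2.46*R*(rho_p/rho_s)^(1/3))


d_Roche = 2.46 * 83.0 * 9.7^(1/3) = 435.4488

435.4488


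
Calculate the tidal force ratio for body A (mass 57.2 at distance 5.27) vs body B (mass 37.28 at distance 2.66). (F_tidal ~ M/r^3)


Ratio = (M1/r1^3) / (M2/r2^3) = (57.2/5.27^3) / (37.28/2.66^3) = 0.1973

0.1973


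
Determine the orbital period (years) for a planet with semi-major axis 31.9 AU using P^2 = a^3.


P = a^(3/2) = 31.9^1.5 = 180.1715

180.1715 years


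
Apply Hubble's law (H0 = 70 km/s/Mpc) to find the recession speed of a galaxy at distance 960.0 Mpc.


v = H0 * d = 70 * 960.0 = 67200.0

67200.0 km/s


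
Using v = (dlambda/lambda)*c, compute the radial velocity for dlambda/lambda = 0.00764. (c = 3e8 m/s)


v = (dlambda/lambda) * c = 0.00764 * 3e8 = 2.292e+06

2.292e+06 m/s


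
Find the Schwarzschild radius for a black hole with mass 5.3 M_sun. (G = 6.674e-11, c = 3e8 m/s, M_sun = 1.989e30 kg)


M = 5.3 * 1.989e30 kg = 1.05417e+31 kg. rs = 2GM/c^2 = 2 * 6.674e-11 * 1.05417e+31 / (3e8)^2 = 15634.5124

15634.5124 m


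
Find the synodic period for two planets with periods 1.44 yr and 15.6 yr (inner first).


1/P_syn = |1/P1 - 1/P2| = |1/1.44 - 1/15.6| => P_syn = 1.5864

1.5864 years


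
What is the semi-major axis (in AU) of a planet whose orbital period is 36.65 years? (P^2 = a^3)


a = P^(2/3) = 36.65^(2/3) = 11.0336

11.0336 AU


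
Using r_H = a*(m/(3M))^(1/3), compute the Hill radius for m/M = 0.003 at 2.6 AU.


r_H = a * (m/3M)^(1/3) = 2.6 * (0.003/3)^(1/3) = 0.26

0.26 AU


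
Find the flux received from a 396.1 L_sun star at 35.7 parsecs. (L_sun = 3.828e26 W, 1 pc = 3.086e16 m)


F = L / (4*pi*d^2) = 1.516e+29 / (4*pi*(1.102e+18)^2) = 9.941e-09

9.941e-09 W/m^2


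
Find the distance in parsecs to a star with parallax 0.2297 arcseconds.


d = 1/p = 1/0.2297 = 4.3535

4.3535 pc


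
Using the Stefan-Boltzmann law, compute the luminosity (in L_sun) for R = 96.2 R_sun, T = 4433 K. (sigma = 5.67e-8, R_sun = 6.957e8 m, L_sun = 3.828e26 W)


R = 96.2 * 6.957e8 m = 6.692634e+10 m. L = 4*pi*R^2*sigma*T^4 = 4*pi*(6.692634e+10)^2 * 5.67e-8 * 4433^4 = 1.23247466e+30 W. L/L_sun = 1.23247466e+30 / 3.828e26 = 3219.6308

3219.6308 L_sun


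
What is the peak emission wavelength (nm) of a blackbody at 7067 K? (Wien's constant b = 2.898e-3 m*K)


lam_max = b / T = 2.898e-3 / 7067 = 4.101e-07 m = 410.075 nm

410.075 nm


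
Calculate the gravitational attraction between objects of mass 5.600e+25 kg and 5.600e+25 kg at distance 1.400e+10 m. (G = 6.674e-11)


F = G*m1*m2/r^2 = 6.674e-11 * 5.600e+25 * 5.600e+25 / (1.400e+10)^2 = 6.674e-11 * 3.136e+51 / 1.960e+20 = 1.068e+21

1.068e+21 N


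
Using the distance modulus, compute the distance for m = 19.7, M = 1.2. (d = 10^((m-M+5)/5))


d = 10^((m - M + 5)/5) = 10^((19.7 - 1.2 + 5)/5) = 50118.7234

50118.7234 pc


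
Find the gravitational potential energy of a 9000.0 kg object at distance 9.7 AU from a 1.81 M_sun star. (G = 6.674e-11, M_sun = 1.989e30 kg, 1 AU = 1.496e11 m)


M = 1.81 * 1.989e30 kg = 3.60009e+30 kg; r = 9.7 AU * 1.496e11 m/AU = 1.45112e+12 m. U = -GM*m/r = -(6.674e-11 * 3.60009e+30 * 9000.0) / 1.45112e+12 = -1.490e+12

-1.490e+12 J


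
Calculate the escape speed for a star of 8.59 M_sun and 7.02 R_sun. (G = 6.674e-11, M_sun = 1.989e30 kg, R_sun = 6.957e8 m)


M = 8.59 * 1.989e30 kg = 1.708551e+31 kg; R = 7.02 * 6.957e8 m = 4.883814e+09 m. v_esc = sqrt(2GM/R) = sqrt(2 * 6.674e-11 * 1.708551e+31 / 4.883814e+09) = 683348.9237

683348.9237 m/s


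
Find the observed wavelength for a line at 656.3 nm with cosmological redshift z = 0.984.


lam_obs = lam_emit * (1 + z) = 656.3 * (1 + 0.984) = 1302.0992

1302.0992 nm


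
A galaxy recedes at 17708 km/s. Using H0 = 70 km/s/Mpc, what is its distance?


d = v / H0 = 17708 / 70 = 252.9714

252.9714 Mpc


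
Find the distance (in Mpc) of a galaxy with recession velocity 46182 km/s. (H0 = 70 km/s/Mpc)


d = v / H0 = 46182 / 70 = 659.7429

659.7429 Mpc


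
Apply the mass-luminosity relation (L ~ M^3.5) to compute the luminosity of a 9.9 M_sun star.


L/L_sun = (M/M_sun)^3.5 = 9.9^3.5 = 3052.9745

3052.9745 L_sun


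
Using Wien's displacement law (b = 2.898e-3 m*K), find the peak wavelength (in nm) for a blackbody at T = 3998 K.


lam_max = b / T = 2.898e-3 / 3998 = 7.249e-07 m = 724.8624 nm

724.8624 nm


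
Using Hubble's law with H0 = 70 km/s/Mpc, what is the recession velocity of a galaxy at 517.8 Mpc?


v = H0 * d = 70 * 517.8 = 36246.0

36246.0 km/s


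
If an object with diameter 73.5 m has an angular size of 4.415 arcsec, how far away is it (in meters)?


D = size / theta_rad, theta_rad = 4.415 * pi/(180*3600) = 2.140e-05, D = 3.434e+06

3.434e+06 m


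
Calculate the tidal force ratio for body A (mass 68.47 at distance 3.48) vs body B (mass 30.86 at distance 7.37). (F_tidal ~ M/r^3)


Ratio = (M1/r1^3) / (M2/r2^3) = (68.47/3.48^3) / (30.86/7.37^3) = 21.0751

21.0751


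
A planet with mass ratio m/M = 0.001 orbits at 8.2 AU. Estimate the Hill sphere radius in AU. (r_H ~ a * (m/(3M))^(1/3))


r_H = a * (m/3M)^(1/3) = 8.2 * (0.001/3)^(1/3) = 0.5686

0.5686 AU


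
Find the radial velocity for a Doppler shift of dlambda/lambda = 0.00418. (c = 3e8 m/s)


v = (dlambda/lambda) * c = 0.00418 * 3e8 = 1.254e+06

1.254e+06 m/s


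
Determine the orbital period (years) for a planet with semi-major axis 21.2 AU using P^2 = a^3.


P = a^(3/2) = 21.2^1.5 = 97.6121

97.6121 years


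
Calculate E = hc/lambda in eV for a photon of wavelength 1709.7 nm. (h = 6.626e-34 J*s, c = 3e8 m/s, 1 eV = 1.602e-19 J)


E = hc/lambda = 6.626e-34 * 3e8 / 1.710e-06 = 1.163e-19 J = 0.7258 eV

0.7258 eV


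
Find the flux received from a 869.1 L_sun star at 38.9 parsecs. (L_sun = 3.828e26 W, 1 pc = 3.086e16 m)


F = L / (4*pi*d^2) = 3.327e+29 / (4*pi*(1.200e+18)^2) = 1.837e-08

1.837e-08 W/m^2


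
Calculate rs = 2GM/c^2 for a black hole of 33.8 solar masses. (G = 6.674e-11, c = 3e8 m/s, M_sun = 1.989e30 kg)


M = 33.8 * 1.989e30 kg = 6.72282e+31 kg. rs = 2GM/c^2 = 2 * 6.674e-11 * 6.72282e+31 / (3e8)^2 = 99706.8904

99706.8904 m


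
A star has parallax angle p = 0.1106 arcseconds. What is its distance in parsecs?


d = 1/p = 1/0.1106 = 9.0416

9.0416 pc


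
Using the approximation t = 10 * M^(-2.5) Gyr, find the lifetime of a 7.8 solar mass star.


t = 10 * M^(-2.5) = 10 * 7.8^(-2.5) = 0.0589

0.0589 Gyr


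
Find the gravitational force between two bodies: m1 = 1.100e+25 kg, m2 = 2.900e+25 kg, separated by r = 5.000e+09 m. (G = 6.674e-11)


F = G*m1*m2/r^2 = 6.674e-11 * 1.100e+25 * 2.900e+25 / (5.000e+09)^2 = 6.674e-11 * 3.190e+50 / 2.500e+19 = 8.516e+20

8.516e+20 N


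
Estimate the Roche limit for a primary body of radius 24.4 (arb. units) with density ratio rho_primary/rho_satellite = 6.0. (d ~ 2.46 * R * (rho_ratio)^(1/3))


d_Roche = 2.46 * 24.4 * 6.0^(1/3) = 109.0708

109.0708


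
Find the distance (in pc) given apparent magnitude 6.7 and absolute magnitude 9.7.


d = 10^((m - M + 5)/5) = 10^((6.7 - 9.7 + 5)/5) = 2.5119

2.5119 pc


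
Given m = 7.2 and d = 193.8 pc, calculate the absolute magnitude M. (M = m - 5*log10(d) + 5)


M = m - 5*log10(d) + 5 = 7.2 - 5*log10(193.8) + 5 = 0.7632

0.7632


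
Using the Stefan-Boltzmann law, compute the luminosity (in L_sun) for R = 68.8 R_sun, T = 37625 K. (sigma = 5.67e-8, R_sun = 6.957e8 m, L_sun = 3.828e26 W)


R = 68.8 * 6.957e8 m = 4.786416e+10 m. L = 4*pi*R^2*sigma*T^4 = 4*pi*(4.786416e+10)^2 * 5.67e-8 * 37625^4 = 3.271295984e+33 W. L/L_sun = 3.271295984e+33 / 3.828e26 = 8.546e+06

8.546e+06 L_sun
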